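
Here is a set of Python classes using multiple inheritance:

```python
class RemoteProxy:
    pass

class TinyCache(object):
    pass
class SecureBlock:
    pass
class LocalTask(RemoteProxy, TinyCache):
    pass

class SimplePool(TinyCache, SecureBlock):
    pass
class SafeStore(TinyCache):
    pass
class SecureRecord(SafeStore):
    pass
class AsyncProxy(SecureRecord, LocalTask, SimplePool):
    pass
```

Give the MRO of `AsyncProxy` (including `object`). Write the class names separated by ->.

L[AsyncProxy] = AsyncProxy + merge(L[SecureRecord], L[LocalTask], L[SimplePool], [SecureRecord LocalTask SimplePool])
  take SecureRecord:  [SecureRecord SafeStore TinyCache object] + [LocalTask RemoteProxy TinyCache object] + [SimplePool TinyCache SecureBlock object] + [SecureRecord LocalTask SimplePool]
  take SafeStore:  [SafeStore TinyCache object] + [LocalTask RemoteProxy TinyCache object] + [SimplePool TinyCache SecureBlock object] + [LocalTask SimplePool]
  take LocalTask:  [TinyCache object] + [LocalTask RemoteProxy TinyCache object] + [SimplePool TinyCache SecureBlock object] + [LocalTask SimplePool]
  take RemoteProxy:  [TinyCache object] + [RemoteProxy TinyCache object] + [SimplePool TinyCache SecureBlock object] + [SimplePool]
  take SimplePool:  [TinyCache object] + [TinyCache object] + [SimplePool TinyCache SecureBlock object] + [SimplePool]
  take TinyCache:  [TinyCache object] + [TinyCache object] + [TinyCache SecureBlock object]
  take SecureBlock:  [object] + [object] + [SecureBlock object]
  take object:  [object] + [object] + [object]

AsyncProxy -> SecureRecord -> SafeStore -> LocalTask -> RemoteProxy -> SimplePool -> TinyCache -> SecureBlock -> object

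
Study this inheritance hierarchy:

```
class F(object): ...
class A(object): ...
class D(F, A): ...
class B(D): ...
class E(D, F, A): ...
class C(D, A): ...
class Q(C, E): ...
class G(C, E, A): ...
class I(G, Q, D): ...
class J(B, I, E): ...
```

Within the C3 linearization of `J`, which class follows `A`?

object

L[J] = J + merge(L[B], L[I], L[E], [B I E])
  take B:  [B D F A object] + [I G Q C E D F A object] + [E D F A object] + [B I E]
  take I:  [D F A object] + [I G Q C E D F A object] + [E D F A object] + [I E]
  take G:  [D F A object] + [G Q C E D F A object] + [E D F A object] + [E]
  take Q:  [D F A object] + [Q C E D F A object] + [E D F A object] + [E]
  take C:  [D F A object] + [C E D F A object] + [E D F A object] + [E]
  take E:  [D F A object] + [E D F A object] + [E D F A object] + [E]
  take D:  [D F A object] + [D F A object] + [D F A object]
  take F:  [F A object] + [F A object] + [F A object]
  take A:  [A object] + [A object] + [A object]
  take object:  [object] + [object] + [object]
MRO: J B I G Q C E D F A object
A is at position 9; next is object.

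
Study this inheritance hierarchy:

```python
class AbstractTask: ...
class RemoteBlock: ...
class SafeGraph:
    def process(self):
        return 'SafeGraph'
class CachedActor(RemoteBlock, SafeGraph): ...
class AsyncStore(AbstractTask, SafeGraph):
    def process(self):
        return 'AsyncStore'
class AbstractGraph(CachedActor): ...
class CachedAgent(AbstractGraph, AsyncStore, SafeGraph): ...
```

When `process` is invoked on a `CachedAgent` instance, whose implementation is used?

L[CachedAgent] = CachedAgent + merge(L[AbstractGraph], L[AsyncStore], L[SafeGraph], [AbstractGraph AsyncStore SafeGraph])
  take AbstractGraph:  [AbstractGraph CachedActor RemoteBlock SafeGraph object] + [AsyncStore AbstractTask SafeGraph object] + [SafeGraph object] + [AbstractGraph AsyncStore SafeGraph]
  take CachedActor:  [CachedActor RemoteBlock SafeGraph object] + [AsyncStore AbstractTask SafeGraph object] + [SafeGraph object] + [AsyncStore SafeGraph]
  take RemoteBlock:  [RemoteBlock SafeGraph object] + [AsyncStore AbstractTask SafeGraph object] + [SafeGraph object] + [AsyncStore SafeGraph]
  take AsyncStore:  [SafeGraph object] + [AsyncStore AbstractTask SafeGraph object] + [SafeGraph object] + [AsyncStore SafeGraph]
  take AbstractTask:  [SafeGraph object] + [AbstractTask SafeGraph object] + [SafeGraph object] + [SafeGraph]
  take SafeGraph:  [SafeGraph object] + [SafeGraph object] + [SafeGraph object] + [SafeGraph]
  take object:  [object] + [object] + [object]
MRO: CachedAgent AbstractGraph CachedActor RemoteBlock AsyncStore AbstractTask SafeGraph object
process is defined in: AsyncStore, SafeGraph. First along the MRO is AsyncStore.

AsyncStore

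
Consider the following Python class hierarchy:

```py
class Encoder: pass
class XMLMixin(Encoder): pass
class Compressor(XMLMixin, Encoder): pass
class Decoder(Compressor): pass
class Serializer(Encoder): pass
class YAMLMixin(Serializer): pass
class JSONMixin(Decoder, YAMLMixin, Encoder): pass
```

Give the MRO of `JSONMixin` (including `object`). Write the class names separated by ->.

JSONMixin -> Decoder -> Compressor -> XMLMixin -> YAMLMixin -> Serializer -> Encoder -> object

L[JSONMixin] = JSONMixin + merge(L[Decoder], L[YAMLMixin], L[Encoder], [Decoder YAMLMixin Encoder])
  take Decoder:  [Decoder Compressor XMLMixin Encoder object] + [YAMLMixin Serializer Encoder object] + [Encoder object] + [Decoder YAMLMixin Encoder]
  take Compressor:  [Compressor XMLMixin Encoder object] + [YAMLMixin Serializer Encoder object] + [Encoder object] + [YAMLMixin Encoder]
  take XMLMixin:  [XMLMixin Encoder object] + [YAMLMixin Serializer Encoder object] + [Encoder object] + [YAMLMixin Encoder]
  take YAMLMixin:  [Encoder object] + [YAMLMixin Serializer Encoder object] + [Encoder object] + [YAMLMixin Encoder]
  take Serializer:  [Encoder object] + [Serializer Encoder object] + [Encoder object] + [Encoder]
  take Encoder:  [Encoder object] + [Encoder object] + [Encoder object] + [Encoder]
  take object:  [object] + [object] + [object]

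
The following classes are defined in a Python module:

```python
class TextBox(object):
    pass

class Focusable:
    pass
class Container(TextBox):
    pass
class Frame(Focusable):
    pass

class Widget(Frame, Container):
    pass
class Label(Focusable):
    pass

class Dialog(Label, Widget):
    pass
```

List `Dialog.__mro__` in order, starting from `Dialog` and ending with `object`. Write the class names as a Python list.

[Dialog, Label, Widget, Frame, Focusable, Container, TextBox, object]

L[Dialog] = Dialog + merge(L[Label], L[Widget], [Label Widget])
  take Label:  [Label Focusable object] + [Widget Frame Focusable Container TextBox object] + [Label Widget]
  take Widget:  [Focusable object] + [Widget Frame Focusable Container TextBox object] + [Widget]
  take Frame:  [Focusable object] + [Frame Focusable Container TextBox object]
  take Focusable:  [Focusable object] + [Focusable Container TextBox object]
  take Container:  [object] + [Container TextBox object]
  take TextBox:  [object] + [TextBox object]
  take object:  [object] + [object]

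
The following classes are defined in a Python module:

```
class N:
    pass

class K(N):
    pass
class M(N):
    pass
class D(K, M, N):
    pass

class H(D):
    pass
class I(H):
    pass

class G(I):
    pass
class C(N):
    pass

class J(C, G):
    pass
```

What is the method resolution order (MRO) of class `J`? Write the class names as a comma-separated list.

L[J] = J + merge(L[C], L[G], [C G])
  take C:  [C N object] + [G I H D K M N object] + [C G]
  take G:  [N object] + [G I H D K M N object] + [G]
  take I:  [N object] + [I H D K M N object]
  take H:  [N object] + [H D K M N object]
  take D:  [N object] + [D K M N object]
  take K:  [N object] + [K M N object]
  take M:  [N object] + [M N object]
  take N:  [N object] + [N object]
  take object:  [object] + [object]

J, C, G, I, H, D, K, M, N, object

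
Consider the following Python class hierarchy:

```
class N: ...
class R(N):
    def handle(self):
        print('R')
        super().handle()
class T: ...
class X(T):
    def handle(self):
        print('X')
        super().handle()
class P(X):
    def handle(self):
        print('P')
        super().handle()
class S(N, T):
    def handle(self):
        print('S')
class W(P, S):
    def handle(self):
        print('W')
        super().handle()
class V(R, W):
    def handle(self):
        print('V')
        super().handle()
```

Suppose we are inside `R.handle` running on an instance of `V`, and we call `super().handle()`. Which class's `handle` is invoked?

W

L[V] = V + merge(L[R], L[W], [R W])
  take R:  [R N object] + [W P X S N T object] + [R W]
  take W:  [N object] + [W P X S N T object] + [W]
  take P:  [N object] + [P X S N T object]
  take X:  [N object] + [X S N T object]
  take S:  [N object] + [S N T object]
  take N:  [N object] + [N T object]
  take T:  [object] + [T object]
  take object:  [object] + [object]
MRO: V R W P X S N T object
super() in R.handle on a V instance goes to the class after R in V's MRO: W.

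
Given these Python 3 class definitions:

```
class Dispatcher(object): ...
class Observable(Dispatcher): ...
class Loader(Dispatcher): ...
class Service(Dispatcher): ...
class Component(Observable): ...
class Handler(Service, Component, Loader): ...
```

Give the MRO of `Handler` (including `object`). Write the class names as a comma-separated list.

Handler, Service, Component, Observable, Loader, Dispatcher, object

L[Handler] = Handler + merge(L[Service], L[Component], L[Loader], [Service Component Loader])
  take Service:  [Service Dispatcher object] + [Component Observable Dispatcher object] + [Loader Dispatcher object] + [Service Component Loader]
  take Component:  [Dispatcher object] + [Component Observable Dispatcher object] + [Loader Dispatcher object] + [Component Loader]
  take Observable:  [Dispatcher object] + [Observable Dispatcher object] + [Loader Dispatcher object] + [Loader]
  take Loader:  [Dispatcher object] + [Dispatcher object] + [Loader Dispatcher object] + [Loader]
  take Dispatcher:  [Dispatcher object] + [Dispatcher object] + [Dispatcher object]
  take object:  [object] + [object] + [object]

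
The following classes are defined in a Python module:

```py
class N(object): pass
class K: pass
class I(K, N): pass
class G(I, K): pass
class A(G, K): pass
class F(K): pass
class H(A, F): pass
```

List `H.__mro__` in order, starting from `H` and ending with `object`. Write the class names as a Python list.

L[H] = H + merge(L[A], L[F], [A F])
  take A:  [A G I K N object] + [F K object] + [A F]
  take G:  [G I K N object] + [F K object] + [F]
  take I:  [I K N object] + [F K object] + [F]
  take F:  [K N object] + [F K object] + [F]
  take K:  [K N object] + [K object]
  take N:  [N object] + [object]
  take object:  [object] + [object]

[H, A, G, I, F, K, N, object]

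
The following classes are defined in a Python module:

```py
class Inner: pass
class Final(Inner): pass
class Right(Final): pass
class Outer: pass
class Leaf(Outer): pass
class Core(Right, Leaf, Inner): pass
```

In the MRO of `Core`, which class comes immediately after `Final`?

Leaf

L[Core] = Core + merge(L[Right], L[Leaf], L[Inner], [Right Leaf Inner])
  take Right:  [Right Final Inner object] + [Leaf Outer object] + [Inner object] + [Right Leaf Inner]
  take Final:  [Final Inner object] + [Leaf Outer object] + [Inner object] + [Leaf Inner]
  take Leaf:  [Inner object] + [Leaf Outer object] + [Inner object] + [Leaf Inner]
  take Inner:  [Inner object] + [Outer object] + [Inner object] + [Inner]
  take Outer:  [object] + [Outer object] + [object]
  take object:  [object] + [object] + [object]
MRO: Core Right Final Leaf Inner Outer object
Final is at position 2; next is Leaf.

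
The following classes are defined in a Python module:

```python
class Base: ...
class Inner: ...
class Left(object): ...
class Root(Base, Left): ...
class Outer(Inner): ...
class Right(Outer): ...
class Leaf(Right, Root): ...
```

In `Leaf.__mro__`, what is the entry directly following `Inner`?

L[Leaf] = Leaf + merge(L[Right], L[Root], [Right Root])
  take Right:  [Right Outer Inner object] + [Root Base Left object] + [Right Root]
  take Outer:  [Outer Inner object] + [Root Base Left object] + [Root]
  take Inner:  [Inner object] + [Root Base Left object] + [Root]
  take Root:  [object] + [Root Base Left object] + [Root]
  take Base:  [object] + [Base Left object]
  take Left:  [object] + [Left object]
  take object:  [object] + [object]
MRO: Leaf Right Outer Inner Root Base Left object
Inner is at position 3; next is Root.

Root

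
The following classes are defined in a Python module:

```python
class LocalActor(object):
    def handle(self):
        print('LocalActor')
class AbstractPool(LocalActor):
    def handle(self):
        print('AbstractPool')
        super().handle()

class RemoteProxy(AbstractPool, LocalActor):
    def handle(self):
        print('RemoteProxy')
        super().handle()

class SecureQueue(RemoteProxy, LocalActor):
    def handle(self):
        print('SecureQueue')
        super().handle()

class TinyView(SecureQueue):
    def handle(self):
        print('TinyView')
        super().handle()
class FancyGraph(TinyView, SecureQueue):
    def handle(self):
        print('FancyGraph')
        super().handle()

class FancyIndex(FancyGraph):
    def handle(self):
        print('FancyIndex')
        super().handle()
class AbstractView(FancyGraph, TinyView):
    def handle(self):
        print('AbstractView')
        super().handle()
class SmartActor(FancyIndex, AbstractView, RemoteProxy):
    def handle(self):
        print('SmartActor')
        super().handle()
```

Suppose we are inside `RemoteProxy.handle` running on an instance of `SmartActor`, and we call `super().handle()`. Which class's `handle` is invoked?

AbstractPool

L[SmartActor] = SmartActor + merge(L[FancyIndex], L[AbstractView], L[RemoteProxy], [FancyIndex AbstractView RemoteProxy])
  take FancyIndex:  [FancyIndex FancyGraph TinyView SecureQueue RemoteProxy AbstractPool LocalActor object] + [AbstractView FancyGraph TinyView SecureQueue RemoteProxy AbstractPool LocalActor object] + [RemoteProxy AbstractPool LocalActor object] + [FancyIndex AbstractView RemoteProxy]
  take AbstractView:  [FancyGraph TinyView SecureQueue RemoteProxy AbstractPool LocalActor object] + [AbstractView FancyGraph TinyView SecureQueue RemoteProxy AbstractPool LocalActor object] + [RemoteProxy AbstractPool LocalActor object] + [AbstractView RemoteProxy]
  take FancyGraph:  [FancyGraph TinyView SecureQueue RemoteProxy AbstractPool LocalActor object] + [FancyGraph TinyView SecureQueue RemoteProxy AbstractPool LocalActor object] + [RemoteProxy AbstractPool LocalActor object] + [RemoteProxy]
  take TinyView:  [TinyView SecureQueue RemoteProxy AbstractPool LocalActor object] + [TinyView SecureQueue RemoteProxy AbstractPool LocalActor object] + [RemoteProxy AbstractPool LocalActor object] + [RemoteProxy]
  take SecureQueue:  [SecureQueue RemoteProxy AbstractPool LocalActor object] + [SecureQueue RemoteProxy AbstractPool LocalActor object] + [RemoteProxy AbstractPool LocalActor object] + [RemoteProxy]
  take RemoteProxy:  [RemoteProxy AbstractPool LocalActor object] + [RemoteProxy AbstractPool LocalActor object] + [RemoteProxy AbstractPool LocalActor object] + [RemoteProxy]
  take AbstractPool:  [AbstractPool LocalActor object] + [AbstractPool LocalActor object] + [AbstractPool LocalActor object]
  take LocalActor:  [LocalActor object] + [LocalActor object] + [LocalActor object]
  take object:  [object] + [object] + [object]
MRO: SmartActor FancyIndex AbstractView FancyGraph TinyView SecureQueue RemoteProxy AbstractPool LocalActor object
super() in RemoteProxy.handle on a SmartActor instance goes to the class after RemoteProxy in SmartActor's MRO: AbstractPool.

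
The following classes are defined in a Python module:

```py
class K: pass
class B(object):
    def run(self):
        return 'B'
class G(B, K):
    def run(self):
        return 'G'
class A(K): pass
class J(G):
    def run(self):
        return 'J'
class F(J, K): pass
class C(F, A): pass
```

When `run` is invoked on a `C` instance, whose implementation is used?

L[C] = C + merge(L[F], L[A], [F A])
  take F:  [F J G B K object] + [A K object] + [F A]
  take J:  [J G B K object] + [A K object] + [A]
  take G:  [G B K object] + [A K object] + [A]
  take B:  [B K object] + [A K object] + [A]
  take A:  [K object] + [A K object] + [A]
  take K:  [K object] + [K object]
  take object:  [object] + [object]
MRO: C F J G B A K object
run is defined in: B, G, J. First along the MRO is J.

J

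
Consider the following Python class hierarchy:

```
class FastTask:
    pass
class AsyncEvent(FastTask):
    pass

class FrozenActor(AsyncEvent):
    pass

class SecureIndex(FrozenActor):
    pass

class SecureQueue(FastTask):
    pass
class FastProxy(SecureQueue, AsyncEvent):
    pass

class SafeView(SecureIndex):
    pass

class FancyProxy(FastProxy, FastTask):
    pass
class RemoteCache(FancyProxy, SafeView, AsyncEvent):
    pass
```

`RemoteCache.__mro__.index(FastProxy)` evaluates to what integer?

L[RemoteCache] = RemoteCache + merge(L[FancyProxy], L[SafeView], L[AsyncEvent], [FancyProxy SafeView AsyncEvent])
  take FancyProxy:  [FancyProxy FastProxy SecureQueue AsyncEvent FastTask object] + [SafeView SecureIndex FrozenActor AsyncEvent FastTask object] + [AsyncEvent FastTask object] + [FancyProxy SafeView AsyncEvent]
  take FastProxy:  [FastProxy SecureQueue AsyncEvent FastTask object] + [SafeView SecureIndex FrozenActor AsyncEvent FastTask object] + [AsyncEvent FastTask object] + [SafeView AsyncEvent]
  take SecureQueue:  [SecureQueue AsyncEvent FastTask object] + [SafeView SecureIndex FrozenActor AsyncEvent FastTask object] + [AsyncEvent FastTask object] + [SafeView AsyncEvent]
  take SafeView:  [AsyncEvent FastTask object] + [SafeView SecureIndex FrozenActor AsyncEvent FastTask object] + [AsyncEvent FastTask object] + [SafeView AsyncEvent]
  take SecureIndex:  [AsyncEvent FastTask object] + [SecureIndex FrozenActor AsyncEvent FastTask object] + [AsyncEvent FastTask object] + [AsyncEvent]
  take FrozenActor:  [AsyncEvent FastTask object] + [FrozenActor AsyncEvent FastTask object] + [AsyncEvent FastTask object] + [AsyncEvent]
  take AsyncEvent:  [AsyncEvent FastTask object] + [AsyncEvent FastTask object] + [AsyncEvent FastTask object] + [AsyncEvent]
  take FastTask:  [FastTask object] + [FastTask object] + [FastTask object]
  take object:  [object] + [object] + [object]
MRO: RemoteCache FancyProxy FastProxy SecureQueue SafeView SecureIndex FrozenActor AsyncEvent FastTask object
FastProxy sits at index 2.

2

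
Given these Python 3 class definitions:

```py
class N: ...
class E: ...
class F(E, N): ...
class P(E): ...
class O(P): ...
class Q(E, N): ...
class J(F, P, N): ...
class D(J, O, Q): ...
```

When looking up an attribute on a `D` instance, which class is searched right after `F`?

L[D] = D + merge(L[J], L[O], L[Q], [J O Q])
  take J:  [J F P E N object] + [O P E object] + [Q E N object] + [J O Q]
  take F:  [F P E N object] + [O P E object] + [Q E N object] + [O Q]
  take O:  [P E N object] + [O P E object] + [Q E N object] + [O Q]
  take P:  [P E N object] + [P E object] + [Q E N object] + [Q]
  take Q:  [E N object] + [E object] + [Q E N object] + [Q]
  take E:  [E N object] + [E object] + [E N object]
  take N:  [N object] + [object] + [N object]
  take object:  [object] + [object] + [object]
MRO: D J F O P Q E N object
F is at position 2; next is O.

O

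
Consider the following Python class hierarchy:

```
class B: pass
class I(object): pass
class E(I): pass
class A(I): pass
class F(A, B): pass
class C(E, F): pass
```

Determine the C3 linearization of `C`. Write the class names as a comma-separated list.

C, E, F, A, I, B, object

L[C] = C + merge(L[E], L[F], [E F])
  take E:  [E I object] + [F A I B object] + [E F]
  take F:  [I object] + [F A I B object] + [F]
  take A:  [I object] + [A I B object]
  take I:  [I object] + [I B object]
  take B:  [object] + [B object]
  take object:  [object] + [object]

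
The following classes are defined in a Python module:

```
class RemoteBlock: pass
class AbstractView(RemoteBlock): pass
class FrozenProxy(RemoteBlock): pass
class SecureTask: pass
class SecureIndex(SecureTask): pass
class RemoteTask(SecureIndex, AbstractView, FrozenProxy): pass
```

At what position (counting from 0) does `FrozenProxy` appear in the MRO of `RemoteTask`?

L[RemoteTask] = RemoteTask + merge(L[SecureIndex], L[AbstractView], L[FrozenProxy], [SecureIndex AbstractView FrozenProxy])
  take SecureIndex:  [SecureIndex SecureTask object] + [AbstractView RemoteBlock object] + [FrozenProxy RemoteBlock object] + [SecureIndex AbstractView FrozenProxy]
  take SecureTask:  [SecureTask object] + [AbstractView RemoteBlock object] + [FrozenProxy RemoteBlock object] + [AbstractView FrozenProxy]
  take AbstractView:  [object] + [AbstractView RemoteBlock object] + [FrozenProxy RemoteBlock object] + [AbstractView FrozenProxy]
  take FrozenProxy:  [object] + [RemoteBlock object] + [FrozenProxy RemoteBlock object] + [FrozenProxy]
  take RemoteBlock:  [object] + [RemoteBlock object] + [RemoteBlock object]
  take object:  [object] + [object] + [object]
MRO: RemoteTask SecureIndex SecureTask AbstractView FrozenProxy RemoteBlock object
FrozenProxy sits at index 4.

4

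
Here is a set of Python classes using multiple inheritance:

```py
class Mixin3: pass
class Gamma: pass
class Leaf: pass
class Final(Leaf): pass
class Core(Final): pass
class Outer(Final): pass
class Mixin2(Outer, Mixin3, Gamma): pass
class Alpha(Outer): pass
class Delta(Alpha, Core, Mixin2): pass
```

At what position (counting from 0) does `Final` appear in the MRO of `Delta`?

5

L[Delta] = Delta + merge(L[Alpha], L[Core], L[Mixin2], [Alpha Core Mixin2])
  take Alpha:  [Alpha Outer Final Leaf object] + [Core Final Leaf object] + [Mixin2 Outer Final Leaf Mixin3 Gamma object] + [Alpha Core Mixin2]
  take Core:  [Outer Final Leaf object] + [Core Final Leaf object] + [Mixin2 Outer Final Leaf Mixin3 Gamma object] + [Core Mixin2]
  take Mixin2:  [Outer Final Leaf object] + [Final Leaf object] + [Mixin2 Outer Final Leaf Mixin3 Gamma object] + [Mixin2]
  take Outer:  [Outer Final Leaf object] + [Final Leaf object] + [Outer Final Leaf Mixin3 Gamma object]
  take Final:  [Final Leaf object] + [Final Leaf object] + [Final Leaf Mixin3 Gamma object]
  take Leaf:  [Leaf object] + [Leaf object] + [Leaf Mixin3 Gamma object]
  take Mixin3:  [object] + [object] + [Mixin3 Gamma object]
  take Gamma:  [object] + [object] + [Gamma object]
  take object:  [object] + [object] + [object]
MRO: Delta Alpha Core Mixin2 Outer Final Leaf Mixin3 Gamma object
Final sits at index 5.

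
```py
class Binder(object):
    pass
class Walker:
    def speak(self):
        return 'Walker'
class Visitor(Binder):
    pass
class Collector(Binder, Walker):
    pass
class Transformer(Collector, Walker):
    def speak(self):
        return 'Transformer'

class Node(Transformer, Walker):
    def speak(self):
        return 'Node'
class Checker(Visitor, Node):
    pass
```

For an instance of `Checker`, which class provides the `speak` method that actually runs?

L[Checker] = Checker + merge(L[Visitor], L[Node], [Visitor Node])
  take Visitor:  [Visitor Binder object] + [Node Transformer Collector Binder Walker object] + [Visitor Node]
  take Node:  [Binder object] + [Node Transformer Collector Binder Walker object] + [Node]
  take Transformer:  [Binder object] + [Transformer Collector Binder Walker object]
  take Collector:  [Binder object] + [Collector Binder Walker object]
  take Binder:  [Binder object] + [Binder Walker object]
  take Walker:  [object] + [Walker object]
  take object:  [object] + [object]
MRO: Checker Visitor Node Transformer Collector Binder Walker object
speak is defined in: Node, Transformer, Walker. First along the MRO is Node.

Node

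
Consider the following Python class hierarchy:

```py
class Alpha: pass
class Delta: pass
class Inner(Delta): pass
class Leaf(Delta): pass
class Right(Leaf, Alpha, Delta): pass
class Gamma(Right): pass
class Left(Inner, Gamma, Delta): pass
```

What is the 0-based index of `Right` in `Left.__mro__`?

L[Left] = Left + merge(L[Inner], L[Gamma], L[Delta], [Inner Gamma Delta])
  take Inner:  [Inner Delta object] + [Gamma Right Leaf Alpha Delta object] + [Delta object] + [Inner Gamma Delta]
  take Gamma:  [Delta object] + [Gamma Right Leaf Alpha Delta object] + [Delta object] + [Gamma Delta]
  take Right:  [Delta object] + [Right Leaf Alpha Delta object] + [Delta object] + [Delta]
  take Leaf:  [Delta object] + [Leaf Alpha Delta object] + [Delta object] + [Delta]
  take Alpha:  [Delta object] + [Alpha Delta object] + [Delta object] + [Delta]
  take Delta:  [Delta object] + [Delta object] + [Delta object] + [Delta]
  take object:  [object] + [object] + [object]
MRO: Left Inner Gamma Right Leaf Alpha Delta object
Right sits at index 3.

3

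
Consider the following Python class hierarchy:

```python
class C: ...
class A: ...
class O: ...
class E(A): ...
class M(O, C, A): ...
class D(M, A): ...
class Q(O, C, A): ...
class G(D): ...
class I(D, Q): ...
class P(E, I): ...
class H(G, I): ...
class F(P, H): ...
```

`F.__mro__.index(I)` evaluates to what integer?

L[F] = F + merge(L[P], L[H], [P H])
  take P:  [P E I D M Q O C A object] + [H G I D M Q O C A object] + [P H]
  take E:  [E I D M Q O C A object] + [H G I D M Q O C A object] + [H]
  take H:  [I D M Q O C A object] + [H G I D M Q O C A object] + [H]
  take G:  [I D M Q O C A object] + [G I D M Q O C A object]
  take I:  [I D M Q O C A object] + [I D M Q O C A object]
  take D:  [D M Q O C A object] + [D M Q O C A object]
  take M:  [M Q O C A object] + [M Q O C A object]
  take Q:  [Q O C A object] + [Q O C A object]
  take O:  [O C A object] + [O C A object]
  take C:  [C A object] + [C A object]
  take A:  [A object] + [A object]
  take object:  [object] + [object]
MRO: F P E H G I D M Q O C A object
I sits at index 5.

5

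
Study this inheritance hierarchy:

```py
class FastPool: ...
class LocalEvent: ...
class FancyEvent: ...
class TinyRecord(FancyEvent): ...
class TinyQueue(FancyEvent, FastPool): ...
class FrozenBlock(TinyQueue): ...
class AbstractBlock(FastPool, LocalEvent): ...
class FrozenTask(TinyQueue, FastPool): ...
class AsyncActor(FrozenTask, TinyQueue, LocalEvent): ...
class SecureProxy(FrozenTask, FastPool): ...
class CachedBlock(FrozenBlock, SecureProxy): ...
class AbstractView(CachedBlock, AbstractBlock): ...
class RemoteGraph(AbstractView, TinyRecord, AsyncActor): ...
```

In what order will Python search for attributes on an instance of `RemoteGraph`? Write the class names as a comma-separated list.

L[RemoteGraph] = RemoteGraph + merge(L[AbstractView], L[TinyRecord], L[AsyncActor], [AbstractView TinyRecord AsyncActor])
  take AbstractView:  [AbstractView CachedBlock FrozenBlock SecureProxy FrozenTask TinyQueue FancyEvent AbstractBlock FastPool LocalEvent object] + [TinyRecord FancyEvent object] + [AsyncActor FrozenTask TinyQueue FancyEvent FastPool LocalEvent object] + [AbstractView TinyRecord AsyncActor]
  take CachedBlock:  [CachedBlock FrozenBlock SecureProxy FrozenTask TinyQueue FancyEvent AbstractBlock FastPool LocalEvent object] + [TinyRecord FancyEvent object] + [AsyncActor FrozenTask TinyQueue FancyEvent FastPool LocalEvent object] + [TinyRecord AsyncActor]
  take FrozenBlock:  [FrozenBlock SecureProxy FrozenTask TinyQueue FancyEvent AbstractBlock FastPool LocalEvent object] + [TinyRecord FancyEvent object] + [AsyncActor FrozenTask TinyQueue FancyEvent FastPool LocalEvent object] + [TinyRecord AsyncActor]
  take SecureProxy:  [SecureProxy FrozenTask TinyQueue FancyEvent AbstractBlock FastPool LocalEvent object] + [TinyRecord FancyEvent object] + [AsyncActor FrozenTask TinyQueue FancyEvent FastPool LocalEvent object] + [TinyRecord AsyncActor]
  take TinyRecord:  [FrozenTask TinyQueue FancyEvent AbstractBlock FastPool LocalEvent object] + [TinyRecord FancyEvent object] + [AsyncActor FrozenTask TinyQueue FancyEvent FastPool LocalEvent object] + [TinyRecord AsyncActor]
  take AsyncActor:  [FrozenTask TinyQueue FancyEvent AbstractBlock FastPool LocalEvent object] + [FancyEvent object] + [AsyncActor FrozenTask TinyQueue FancyEvent FastPool LocalEvent object] + [AsyncActor]
  take FrozenTask:  [FrozenTask TinyQueue FancyEvent AbstractBlock FastPool LocalEvent object] + [FancyEvent object] + [FrozenTask TinyQueue FancyEvent FastPool LocalEvent object]
  take TinyQueue:  [TinyQueue FancyEvent AbstractBlock FastPool LocalEvent object] + [FancyEvent object] + [TinyQueue FancyEvent FastPool LocalEvent object]
  take FancyEvent:  [FancyEvent AbstractBlock FastPool LocalEvent object] + [FancyEvent object] + [FancyEvent FastPool LocalEvent object]
  take AbstractBlock:  [AbstractBlock FastPool LocalEvent object] + [object] + [FastPool LocalEvent object]
  take FastPool:  [FastPool LocalEvent object] + [object] + [FastPool LocalEvent object]
  take LocalEvent:  [LocalEvent object] + [object] + [LocalEvent object]
  take object:  [object] + [object] + [object]

RemoteGraph, AbstractView, CachedBlock, FrozenBlock, SecureProxy, TinyRecord, AsyncActor, FrozenTask, TinyQueue, FancyEvent, AbstractBlock, FastPool, LocalEvent, object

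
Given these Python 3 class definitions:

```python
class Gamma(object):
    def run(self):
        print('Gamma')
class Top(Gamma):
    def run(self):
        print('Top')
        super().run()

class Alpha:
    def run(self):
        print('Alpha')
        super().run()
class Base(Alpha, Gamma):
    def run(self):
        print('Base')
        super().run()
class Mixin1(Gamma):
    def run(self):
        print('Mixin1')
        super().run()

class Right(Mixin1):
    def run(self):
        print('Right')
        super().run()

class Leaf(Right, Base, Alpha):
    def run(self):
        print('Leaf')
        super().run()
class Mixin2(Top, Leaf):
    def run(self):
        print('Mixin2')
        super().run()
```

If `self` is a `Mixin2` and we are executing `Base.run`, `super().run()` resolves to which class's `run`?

Alpha

L[Mixin2] = Mixin2 + merge(L[Top], L[Leaf], [Top Leaf])
  take Top:  [Top Gamma object] + [Leaf Right Mixin1 Base Alpha Gamma object] + [Top Leaf]
  take Leaf:  [Gamma object] + [Leaf Right Mixin1 Base Alpha Gamma object] + [Leaf]
  take Right:  [Gamma object] + [Right Mixin1 Base Alpha Gamma object]
  take Mixin1:  [Gamma object] + [Mixin1 Base Alpha Gamma object]
  take Base:  [Gamma object] + [Base Alpha Gamma object]
  take Alpha:  [Gamma object] + [Alpha Gamma object]
  take Gamma:  [Gamma object] + [Gamma object]
  take object:  [object] + [object]
MRO: Mixin2 Top Leaf Right Mixin1 Base Alpha Gamma object
super() in Base.run on a Mixin2 instance goes to the class after Base in Mixin2's MRO: Alpha.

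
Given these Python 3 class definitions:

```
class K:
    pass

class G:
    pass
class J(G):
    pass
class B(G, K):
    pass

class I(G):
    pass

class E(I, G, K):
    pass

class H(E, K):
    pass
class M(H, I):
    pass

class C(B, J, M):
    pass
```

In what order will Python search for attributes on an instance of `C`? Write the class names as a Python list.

[C, B, J, M, H, E, I, G, K, object]

L[C] = C + merge(L[B], L[J], L[M], [B J M])
  take B:  [B G K object] + [J G object] + [M H E I G K object] + [B J M]
  take J:  [G K object] + [J G object] + [M H E I G K object] + [J M]
  take M:  [G K object] + [G object] + [M H E I G K object] + [M]
  take H:  [G K object] + [G object] + [H E I G K object]
  take E:  [G K object] + [G object] + [E I G K object]
  take I:  [G K object] + [G object] + [I G K object]
  take G:  [G K object] + [G object] + [G K object]
  take K:  [K object] + [object] + [K object]
  take object:  [object] + [object] + [object]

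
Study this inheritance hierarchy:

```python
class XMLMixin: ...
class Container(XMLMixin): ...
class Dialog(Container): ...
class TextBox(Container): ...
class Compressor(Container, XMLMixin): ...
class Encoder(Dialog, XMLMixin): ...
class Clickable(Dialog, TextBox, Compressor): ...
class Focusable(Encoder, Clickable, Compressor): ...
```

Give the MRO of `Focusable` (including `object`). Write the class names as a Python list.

L[Focusable] = Focusable + merge(L[Encoder], L[Clickable], L[Compressor], [Encoder Clickable Compressor])
  take Encoder:  [Encoder Dialog Container XMLMixin object] + [Clickable Dialog TextBox Compressor Container XMLMixin object] + [Compressor Container XMLMixin object] + [Encoder Clickable Compressor]
  take Clickable:  [Dialog Container XMLMixin object] + [Clickable Dialog TextBox Compressor Container XMLMixin object] + [Compressor Container XMLMixin object] + [Clickable Compressor]
  take Dialog:  [Dialog Container XMLMixin object] + [Dialog TextBox Compressor Container XMLMixin object] + [Compressor Container XMLMixin object] + [Compressor]
  take TextBox:  [Container XMLMixin object] + [TextBox Compressor Container XMLMixin object] + [Compressor Container XMLMixin object] + [Compressor]
  take Compressor:  [Container XMLMixin object] + [Compressor Container XMLMixin object] + [Compressor Container XMLMixin object] + [Compressor]
  take Container:  [Container XMLMixin object] + [Container XMLMixin object] + [Container XMLMixin object]
  take XMLMixin:  [XMLMixin object] + [XMLMixin object] + [XMLMixin object]
  take object:  [object] + [object] + [object]

[Focusable, Encoder, Clickable, Dialog, TextBox, Compressor, Container, XMLMixin, object]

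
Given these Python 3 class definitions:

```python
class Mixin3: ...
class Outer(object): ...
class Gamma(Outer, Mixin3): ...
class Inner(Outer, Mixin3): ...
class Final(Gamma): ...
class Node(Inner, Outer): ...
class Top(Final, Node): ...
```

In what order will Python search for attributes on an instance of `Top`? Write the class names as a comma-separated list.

Top, Final, Gamma, Node, Inner, Outer, Mixin3, object

L[Top] = Top + merge(L[Final], L[Node], [Final Node])
  take Final:  [Final Gamma Outer Mixin3 object] + [Node Inner Outer Mixin3 object] + [Final Node]
  take Gamma:  [Gamma Outer Mixin3 object] + [Node Inner Outer Mixin3 object] + [Node]
  take Node:  [Outer Mixin3 object] + [Node Inner Outer Mixin3 object] + [Node]
  take Inner:  [Outer Mixin3 object] + [Inner Outer Mixin3 object]
  take Outer:  [Outer Mixin3 object] + [Outer Mixin3 object]
  take Mixin3:  [Mixin3 object] + [Mixin3 object]
  take object:  [object] + [object]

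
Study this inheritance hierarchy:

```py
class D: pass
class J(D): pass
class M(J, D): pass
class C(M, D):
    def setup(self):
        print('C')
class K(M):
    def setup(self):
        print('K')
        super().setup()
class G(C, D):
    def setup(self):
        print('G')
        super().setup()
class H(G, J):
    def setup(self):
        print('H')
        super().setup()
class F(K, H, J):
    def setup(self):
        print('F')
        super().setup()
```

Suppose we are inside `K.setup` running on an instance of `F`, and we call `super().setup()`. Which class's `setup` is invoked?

L[F] = F + merge(L[K], L[H], L[J], [K H J])
  take K:  [K M J D object] + [H G C M J D object] + [J D object] + [K H J]
  take H:  [M J D object] + [H G C M J D object] + [J D object] + [H J]
  take G:  [M J D object] + [G C M J D object] + [J D object] + [J]
  take C:  [M J D object] + [C M J D object] + [J D object] + [J]
  take M:  [M J D object] + [M J D object] + [J D object] + [J]
  take J:  [J D object] + [J D object] + [J D object] + [J]
  take D:  [D object] + [D object] + [D object]
  take object:  [object] + [object] + [object]
MRO: F K H G C M J D object
super() in K.setup on a F instance goes to the class after K in F's MRO: H.

H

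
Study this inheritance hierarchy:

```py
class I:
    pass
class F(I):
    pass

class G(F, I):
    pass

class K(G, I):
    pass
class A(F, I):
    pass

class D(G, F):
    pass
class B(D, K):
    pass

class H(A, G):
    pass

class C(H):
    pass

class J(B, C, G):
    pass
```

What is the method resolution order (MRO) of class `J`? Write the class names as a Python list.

L[J] = J + merge(L[B], L[C], L[G], [B C G])
  take B:  [B D K G F I object] + [C H A G F I object] + [G F I object] + [B C G]
  take D:  [D K G F I object] + [C H A G F I object] + [G F I object] + [C G]
  take K:  [K G F I object] + [C H A G F I object] + [G F I object] + [C G]
  take C:  [G F I object] + [C H A G F I object] + [G F I object] + [C G]
  take H:  [G F I object] + [H A G F I object] + [G F I object] + [G]
  take A:  [G F I object] + [A G F I object] + [G F I object] + [G]
  take G:  [G F I object] + [G F I object] + [G F I object] + [G]
  take F:  [F I object] + [F I object] + [F I object]
  take I:  [I object] + [I object] + [I object]
  take object:  [object] + [object] + [object]

[J, B, D, K, C, H, A, G, F, I, object]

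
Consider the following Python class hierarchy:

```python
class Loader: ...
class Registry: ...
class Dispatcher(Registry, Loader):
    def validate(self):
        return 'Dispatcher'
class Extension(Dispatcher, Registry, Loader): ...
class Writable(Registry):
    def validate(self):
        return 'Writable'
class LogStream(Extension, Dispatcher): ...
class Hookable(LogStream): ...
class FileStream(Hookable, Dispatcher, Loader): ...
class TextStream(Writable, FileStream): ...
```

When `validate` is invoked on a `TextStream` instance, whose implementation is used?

Writable

L[TextStream] = TextStream + merge(L[Writable], L[FileStream], [Writable FileStream])
  take Writable:  [Writable Registry object] + [FileStream Hookable LogStream Extension Dispatcher Registry Loader object] + [Writable FileStream]
  take FileStream:  [Registry object] + [FileStream Hookable LogStream Extension Dispatcher Registry Loader object] + [FileStream]
  take Hookable:  [Registry object] + [Hookable LogStream Extension Dispatcher Registry Loader object]
  take LogStream:  [Registry object] + [LogStream Extension Dispatcher Registry Loader object]
  take Extension:  [Registry object] + [Extension Dispatcher Registry Loader object]
  take Dispatcher:  [Registry object] + [Dispatcher Registry Loader object]
  take Registry:  [Registry object] + [Registry Loader object]
  take Loader:  [object] + [Loader object]
  take object:  [object] + [object]
MRO: TextStream Writable FileStream Hookable LogStream Extension Dispatcher Registry Loader object
validate is defined in: Dispatcher, Writable. First along the MRO is Writable.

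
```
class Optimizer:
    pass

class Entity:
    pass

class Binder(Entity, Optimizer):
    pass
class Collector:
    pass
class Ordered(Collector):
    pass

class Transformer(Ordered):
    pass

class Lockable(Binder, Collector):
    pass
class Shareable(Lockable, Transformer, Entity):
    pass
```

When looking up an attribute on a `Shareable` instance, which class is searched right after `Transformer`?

L[Shareable] = Shareable + merge(L[Lockable], L[Transformer], L[Entity], [Lockable Transformer Entity])
  take Lockable:  [Lockable Binder Entity Optimizer Collector object] + [Transformer Ordered Collector object] + [Entity object] + [Lockable Transformer Entity]
  take Binder:  [Binder Entity Optimizer Collector object] + [Transformer Ordered Collector object] + [Entity object] + [Transformer Entity]
  take Transformer:  [Entity Optimizer Collector object] + [Transformer Ordered Collector object] + [Entity object] + [Transformer Entity]
  take Entity:  [Entity Optimizer Collector object] + [Ordered Collector object] + [Entity object] + [Entity]
  take Optimizer:  [Optimizer Collector object] + [Ordered Collector object] + [object]
  take Ordered:  [Collector object] + [Ordered Collector object] + [object]
  take Collector:  [Collector object] + [Collector object] + [object]
  take object:  [object] + [object] + [object]
MRO: Shareable Lockable Binder Transformer Entity Optimizer Ordered Collector object
Transformer is at position 3; next is Entity.

Entity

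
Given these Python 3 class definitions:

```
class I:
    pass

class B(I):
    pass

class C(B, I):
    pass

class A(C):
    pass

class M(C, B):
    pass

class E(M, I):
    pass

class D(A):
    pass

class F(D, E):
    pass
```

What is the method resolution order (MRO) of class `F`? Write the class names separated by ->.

F -> D -> A -> E -> M -> C -> B -> I -> object

L[F] = F + merge(L[D], L[E], [D E])
  take D:  [D A C B I object] + [E M C B I object] + [D E]
  take A:  [A C B I object] + [E M C B I object] + [E]
  take E:  [C B I object] + [E M C B I object] + [E]
  take M:  [C B I object] + [M C B I object]
  take C:  [C B I object] + [C B I object]
  take B:  [B I object] + [B I object]
  take I:  [I object] + [I object]
  take object:  [object] + [object]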